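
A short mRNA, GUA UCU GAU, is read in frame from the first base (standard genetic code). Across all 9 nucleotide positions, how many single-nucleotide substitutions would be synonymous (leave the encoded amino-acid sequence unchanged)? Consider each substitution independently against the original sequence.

7

Codon 1 (GUA, Val): 3 synonymous substitutions.
Codon 2 (UCU, Ser): 3 synonymous substitutions.
Codon 3 (GAU, Asp): 1 synonymous substitution.
Total: 3 + 3 + 1 = 7.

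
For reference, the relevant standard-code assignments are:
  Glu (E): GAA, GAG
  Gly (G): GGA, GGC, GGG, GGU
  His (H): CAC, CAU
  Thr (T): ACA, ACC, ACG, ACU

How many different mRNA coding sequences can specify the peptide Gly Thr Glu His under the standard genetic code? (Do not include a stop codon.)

Gly: 4 codons.
Thr: 4 codons.
Glu: 2 codons.
His: 2 codons.
4 × 4 × 2 × 2 = 64.

64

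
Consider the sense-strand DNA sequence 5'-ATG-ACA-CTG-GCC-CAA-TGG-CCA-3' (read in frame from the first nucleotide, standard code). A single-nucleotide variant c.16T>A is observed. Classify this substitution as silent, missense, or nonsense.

Position 16 falls in codon 6: TGG → Trp.
After the substitution the codon is AGG → Arg.
Trp ≠ Arg, so this is a missense mutation.

missense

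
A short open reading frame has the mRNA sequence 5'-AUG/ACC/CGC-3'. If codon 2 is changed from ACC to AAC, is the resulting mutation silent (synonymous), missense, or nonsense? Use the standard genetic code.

missense

Position 5 falls in codon 2: ACC → Thr.
After the substitution the codon is AAC → Asn.
Thr ≠ Asn, so this is a missense mutation.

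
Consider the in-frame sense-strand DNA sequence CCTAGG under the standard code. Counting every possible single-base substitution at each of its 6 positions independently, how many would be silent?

5

Codon 1 (CCT, Pro): 3 synonymous substitutions.
Codon 2 (AGG, Arg): 2 synonymous substitutions.
Total: 3 + 2 = 5.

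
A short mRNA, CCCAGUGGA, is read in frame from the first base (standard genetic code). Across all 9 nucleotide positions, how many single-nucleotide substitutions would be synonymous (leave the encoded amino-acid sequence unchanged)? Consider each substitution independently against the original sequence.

Codon 1 (CCC, Pro): 3 synonymous substitutions.
Codon 2 (AGU, Ser): 1 synonymous substitution.
Codon 3 (GGA, Gly): 3 synonymous substitutions.
Total: 3 + 1 + 3 = 7.

7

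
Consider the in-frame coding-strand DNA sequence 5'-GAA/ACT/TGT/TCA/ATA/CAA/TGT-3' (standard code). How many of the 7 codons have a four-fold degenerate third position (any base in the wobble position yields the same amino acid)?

Codon 1 GAA (Glu): third position 2-fold.
Codon 2 ACT (Thr): third position 4-fold.
Codon 3 TGT (Cys): third position 2-fold.
Codon 4 TCA (Ser): third position 4-fold.
Codon 5 ATA (Ile): third position 3-fold.
Codon 6 CAA (Gln): third position 2-fold.
Codon 7 TGT (Cys): third position 2-fold.
Four-fold degenerate third positions: 2.

2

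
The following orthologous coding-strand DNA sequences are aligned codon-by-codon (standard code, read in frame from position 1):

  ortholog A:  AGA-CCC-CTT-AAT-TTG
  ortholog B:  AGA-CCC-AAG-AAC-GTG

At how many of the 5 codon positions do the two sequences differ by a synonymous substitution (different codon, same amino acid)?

1

Codon 1: AGA Arg / AGA Arg — identical.
Codon 2: CCC Pro / CCC Pro — identical.
Codon 3: CTT Leu / AAG Lys — nonsynonymous.
Codon 4: AAT Asn / AAC Asn — synonymous.
Codon 5: TTG Leu / GTG Val — nonsynonymous.
Synonymous differences: 1.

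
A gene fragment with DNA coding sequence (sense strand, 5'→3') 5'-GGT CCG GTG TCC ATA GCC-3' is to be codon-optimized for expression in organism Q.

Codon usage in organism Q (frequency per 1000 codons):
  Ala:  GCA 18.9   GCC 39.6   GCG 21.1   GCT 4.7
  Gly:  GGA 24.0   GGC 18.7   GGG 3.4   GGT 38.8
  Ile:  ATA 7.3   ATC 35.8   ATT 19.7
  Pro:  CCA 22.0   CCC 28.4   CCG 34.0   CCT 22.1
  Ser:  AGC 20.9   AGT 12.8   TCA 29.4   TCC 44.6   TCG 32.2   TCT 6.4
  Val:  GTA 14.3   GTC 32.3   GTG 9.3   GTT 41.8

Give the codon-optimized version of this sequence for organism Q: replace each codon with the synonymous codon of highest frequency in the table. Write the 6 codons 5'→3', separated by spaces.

GGT CCG GTT TCC ATC GCC

Codon 1 (Gly): best is GGT at 38.8.
Codon 2 (Pro): best is CCG at 34.0.
Codon 3 (Val): best is GTT at 41.8.
Codon 4 (Ser): best is TCC at 44.6.
Codon 5 (Ile): best is ATC at 35.8.
Codon 6 (Ala): best is GCC at 39.6.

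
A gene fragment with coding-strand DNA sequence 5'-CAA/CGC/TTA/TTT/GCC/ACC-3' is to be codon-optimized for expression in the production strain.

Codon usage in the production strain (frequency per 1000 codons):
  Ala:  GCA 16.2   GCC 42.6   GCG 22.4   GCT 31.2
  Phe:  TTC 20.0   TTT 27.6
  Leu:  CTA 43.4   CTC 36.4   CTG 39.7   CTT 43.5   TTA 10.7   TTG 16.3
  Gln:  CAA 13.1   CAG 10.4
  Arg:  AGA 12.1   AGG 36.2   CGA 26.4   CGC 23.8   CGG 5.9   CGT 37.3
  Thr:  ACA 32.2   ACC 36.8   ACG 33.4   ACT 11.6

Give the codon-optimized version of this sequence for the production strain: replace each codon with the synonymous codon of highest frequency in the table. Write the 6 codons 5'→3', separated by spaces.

CAA CGT CTT TTT GCC ACC

Codon 1 (Gln): best is CAA at 13.1.
Codon 2 (Arg): best is CGT at 37.3.
Codon 3 (Leu): best is CTT at 43.5.
Codon 4 (Phe): best is TTT at 27.6.
Codon 5 (Ala): best is GCC at 42.6.
Codon 6 (Thr): best is ACC at 36.8.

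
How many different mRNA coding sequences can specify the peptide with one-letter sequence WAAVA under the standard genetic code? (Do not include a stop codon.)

256

Trp: 1 codon.
Ala: 4 codons.
Ala: 4 codons.
Val: 4 codons.
Ala: 4 codons.
1 × 4 × 4 × 4 × 4 = 256.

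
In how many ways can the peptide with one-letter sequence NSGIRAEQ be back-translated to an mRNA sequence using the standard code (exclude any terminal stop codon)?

Asn: 2 codons.
Ser: 6 codons.
Gly: 4 codons.
Ile: 3 codons.
Arg: 6 codons.
Ala: 4 codons.
Glu: 2 codons.
Gln: 2 codons.
2 × 6 × 4 × 3 × 6 × 4 × 2 × 2 = 13824.

13824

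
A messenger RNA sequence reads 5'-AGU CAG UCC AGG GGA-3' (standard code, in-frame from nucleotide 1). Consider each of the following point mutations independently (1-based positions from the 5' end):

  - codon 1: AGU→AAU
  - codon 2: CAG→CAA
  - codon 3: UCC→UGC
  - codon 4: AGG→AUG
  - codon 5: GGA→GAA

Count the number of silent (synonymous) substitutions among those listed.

1

Codon 1: AGU (Ser) → AAU (Asn) — missense.
Codon 2: CAG (Gln) → CAA (Gln) — synonymous.
Codon 3: UCC (Ser) → UGC (Cys) — missense.
Codon 4: AGG (Arg) → AUG (Met) — missense.
Codon 5: GGA (Gly) → GAA (Glu) — missense.
Synonymous: 1 of 5.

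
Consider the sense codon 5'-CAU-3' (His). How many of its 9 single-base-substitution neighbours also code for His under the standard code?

Position 1: none → 0 synonymous.
Position 2: none → 0 synonymous.
Position 3: CAC → 1 synonymous.
Total: 0 + 0 + 1 = 1.

1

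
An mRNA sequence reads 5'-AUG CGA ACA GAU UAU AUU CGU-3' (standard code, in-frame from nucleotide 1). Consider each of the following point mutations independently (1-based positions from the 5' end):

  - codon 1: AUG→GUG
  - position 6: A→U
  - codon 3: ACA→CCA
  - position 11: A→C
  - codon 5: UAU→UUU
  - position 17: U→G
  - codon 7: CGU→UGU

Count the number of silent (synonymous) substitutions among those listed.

1

Codon 1: AUG (Met) → GUG (Val) — missense.
Codon 2: CGA (Arg) → CGU (Arg) — synonymous.
Codon 3: ACA (Thr) → CCA (Pro) — missense.
Codon 4: GAU (Asp) → GCU (Ala) — missense.
Codon 5: UAU (Tyr) → UUU (Phe) — missense.
Codon 6: AUU (Ile) → AGU (Ser) — missense.
Codon 7: CGU (Arg) → UGU (Cys) — missense.
Synonymous: 1 of 7.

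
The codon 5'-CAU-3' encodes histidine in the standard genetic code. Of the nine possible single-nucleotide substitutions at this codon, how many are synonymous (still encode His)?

1

Position 1: none → 0 synonymous.
Position 2: none → 0 synonymous.
Position 3: CAC → 1 synonymous.
Total: 0 + 0 + 1 = 1.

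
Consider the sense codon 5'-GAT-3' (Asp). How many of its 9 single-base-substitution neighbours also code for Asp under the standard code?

1

Position 1: none → 0 synonymous.
Position 2: none → 0 synonymous.
Position 3: GAC → 1 synonymous.
Total: 0 + 0 + 1 = 1.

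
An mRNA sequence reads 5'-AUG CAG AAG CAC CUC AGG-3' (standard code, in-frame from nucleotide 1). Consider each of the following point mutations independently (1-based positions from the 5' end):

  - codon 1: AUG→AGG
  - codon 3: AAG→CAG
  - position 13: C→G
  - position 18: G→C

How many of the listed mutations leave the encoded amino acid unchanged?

Codon 1: AUG (Met) → AGG (Arg) — missense.
Codon 3: AAG (Lys) → CAG (Gln) — missense.
Codon 5: CUC (Leu) → GUC (Val) — missense.
Codon 6: AGG (Arg) → AGC (Ser) — missense.
Synonymous: 0 of 4.

0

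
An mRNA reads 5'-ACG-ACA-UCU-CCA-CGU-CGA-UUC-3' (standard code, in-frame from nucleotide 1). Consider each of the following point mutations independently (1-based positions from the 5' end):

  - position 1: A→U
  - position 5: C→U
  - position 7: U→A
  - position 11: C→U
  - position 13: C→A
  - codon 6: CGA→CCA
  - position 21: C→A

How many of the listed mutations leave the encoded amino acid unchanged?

Codon 1: ACG (Thr) → UCG (Ser) — missense.
Codon 2: ACA (Thr) → AUA (Ile) — missense.
Codon 3: UCU (Ser) → ACU (Thr) — missense.
Codon 4: CCA (Pro) → CUA (Leu) — missense.
Codon 5: CGU (Arg) → AGU (Ser) — missense.
Codon 6: CGA (Arg) → CCA (Pro) — missense.
Codon 7: UUC (Phe) → UUA (Leu) — missense.
Synonymous: 0 of 7.

0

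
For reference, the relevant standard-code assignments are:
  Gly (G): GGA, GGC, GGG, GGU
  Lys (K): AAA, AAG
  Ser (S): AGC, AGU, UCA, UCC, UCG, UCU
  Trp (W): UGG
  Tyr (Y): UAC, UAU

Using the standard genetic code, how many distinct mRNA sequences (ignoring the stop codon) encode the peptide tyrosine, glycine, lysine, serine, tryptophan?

Tyr: 2 codons.
Gly: 4 codons.
Lys: 2 codons.
Ser: 6 codons.
Trp: 1 codon.
2 × 4 × 2 × 6 × 1 = 96.

96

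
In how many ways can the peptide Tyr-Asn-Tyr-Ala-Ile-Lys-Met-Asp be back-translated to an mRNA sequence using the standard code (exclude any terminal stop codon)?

384

Tyr: 2 codons.
Asn: 2 codons.
Tyr: 2 codons.
Ala: 4 codons.
Ile: 3 codons.
Lys: 2 codons.
Met: 1 codon.
Asp: 2 codons.
2 × 2 × 2 × 4 × 3 × 2 × 1 × 2 = 384.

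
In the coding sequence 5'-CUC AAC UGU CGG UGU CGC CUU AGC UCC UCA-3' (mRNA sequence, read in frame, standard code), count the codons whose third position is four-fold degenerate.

6

Codon 1 CUC (Leu): third position 4-fold.
Codon 2 AAC (Asn): third position 2-fold.
Codon 3 UGU (Cys): third position 2-fold.
Codon 4 CGG (Arg): third position 4-fold.
Codon 5 UGU (Cys): third position 2-fold.
Codon 6 CGC (Arg): third position 4-fold.
Codon 7 CUU (Leu): third position 4-fold.
Codon 8 AGC (Ser): third position 2-fold.
Codon 9 UCC (Ser): third position 4-fold.
Codon 10 UCA (Ser): third position 4-fold.
Four-fold degenerate third positions: 6.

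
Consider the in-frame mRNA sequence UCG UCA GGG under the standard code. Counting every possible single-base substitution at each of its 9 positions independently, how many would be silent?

Codon 1 (UCG, Ser): 3 synonymous substitutions.
Codon 2 (UCA, Ser): 3 synonymous substitutions.
Codon 3 (GGG, Gly): 3 synonymous substitutions.
Total: 3 + 3 + 3 = 9.

9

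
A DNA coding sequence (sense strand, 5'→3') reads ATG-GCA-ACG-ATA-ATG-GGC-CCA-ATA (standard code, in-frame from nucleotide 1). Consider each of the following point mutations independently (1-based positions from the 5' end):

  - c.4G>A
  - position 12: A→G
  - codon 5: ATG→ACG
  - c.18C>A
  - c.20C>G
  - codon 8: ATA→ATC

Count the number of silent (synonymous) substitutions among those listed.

Codon 2: GCA (Ala) → ACA (Thr) — missense.
Codon 4: ATA (Ile) → ATG (Met) — missense.
Codon 5: ATG (Met) → ACG (Thr) — missense.
Codon 6: GGC (Gly) → GGA (Gly) — synonymous.
Codon 7: CCA (Pro) → CGA (Arg) — missense.
Codon 8: ATA (Ile) → ATC (Ile) — synonymous.
Synonymous: 2 of 6.

2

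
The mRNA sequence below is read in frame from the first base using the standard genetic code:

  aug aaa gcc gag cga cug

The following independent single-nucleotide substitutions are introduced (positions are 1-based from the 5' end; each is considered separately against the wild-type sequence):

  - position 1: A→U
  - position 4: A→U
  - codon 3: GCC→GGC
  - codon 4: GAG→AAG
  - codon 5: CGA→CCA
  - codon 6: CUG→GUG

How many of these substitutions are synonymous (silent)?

0

Codon 1: AUG (Met) → UUG (Leu) — missense.
Codon 2: AAA (Lys) → UAA (Stop) — nonsense.
Codon 3: GCC (Ala) → GGC (Gly) — missense.
Codon 4: GAG (Glu) → AAG (Lys) — missense.
Codon 5: CGA (Arg) → CCA (Pro) — missense.
Codon 6: CUG (Leu) → GUG (Val) — missense.
Synonymous: 0 of 6.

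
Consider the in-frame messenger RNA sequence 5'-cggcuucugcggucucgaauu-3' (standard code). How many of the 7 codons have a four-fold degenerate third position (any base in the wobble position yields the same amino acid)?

6

Codon 1 CGG (Arg): third position 4-fold.
Codon 2 CUU (Leu): third position 4-fold.
Codon 3 CUG (Leu): third position 4-fold.
Codon 4 CGG (Arg): third position 4-fold.
Codon 5 UCU (Ser): third position 4-fold.
Codon 6 CGA (Arg): third position 4-fold.
Codon 7 AUU (Ile): third position 3-fold.
Four-fold degenerate third positions: 6.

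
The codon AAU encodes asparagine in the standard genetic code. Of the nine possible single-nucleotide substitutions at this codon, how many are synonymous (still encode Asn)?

1

Position 1: none → 0 synonymous.
Position 2: none → 0 synonymous.
Position 3: AAC → 1 synonymous.
Total: 0 + 0 + 1 = 1.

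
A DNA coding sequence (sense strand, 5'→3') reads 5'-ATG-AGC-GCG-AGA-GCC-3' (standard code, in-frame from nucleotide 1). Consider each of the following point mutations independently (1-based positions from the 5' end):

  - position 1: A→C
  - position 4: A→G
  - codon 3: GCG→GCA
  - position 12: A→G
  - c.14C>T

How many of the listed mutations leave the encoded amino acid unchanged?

Codon 1: ATG (Met) → CTG (Leu) — missense.
Codon 2: AGC (Ser) → GGC (Gly) — missense.
Codon 3: GCG (Ala) → GCA (Ala) — synonymous.
Codon 4: AGA (Arg) → AGG (Arg) — synonymous.
Codon 5: GCC (Ala) → GTC (Val) — missense.
Synonymous: 2 of 5.

2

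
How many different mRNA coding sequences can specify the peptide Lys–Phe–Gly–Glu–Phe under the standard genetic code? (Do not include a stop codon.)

Lys: 2 codons.
Phe: 2 codons.
Gly: 4 codons.
Glu: 2 codons.
Phe: 2 codons.
2 × 2 × 4 × 2 × 2 = 64.

64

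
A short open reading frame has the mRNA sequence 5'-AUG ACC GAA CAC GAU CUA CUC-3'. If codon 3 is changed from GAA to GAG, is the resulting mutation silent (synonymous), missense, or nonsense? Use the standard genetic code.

Position 9 falls in codon 3: GAA → Glu.
After the substitution the codon is GAG → Glu.
Both encode Glu, so the change is synonymous.

silent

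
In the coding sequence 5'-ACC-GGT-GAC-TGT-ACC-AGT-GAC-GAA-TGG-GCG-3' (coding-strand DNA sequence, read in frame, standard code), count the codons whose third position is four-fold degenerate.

4

Codon 1 ACC (Thr): third position 4-fold.
Codon 2 GGT (Gly): third position 4-fold.
Codon 3 GAC (Asp): third position 2-fold.
Codon 4 TGT (Cys): third position 2-fold.
Codon 5 ACC (Thr): third position 4-fold.
Codon 6 AGT (Ser): third position 2-fold.
Codon 7 GAC (Asp): third position 2-fold.
Codon 8 GAA (Glu): third position 2-fold.
Codon 9 TGG (Trp): third position 1-fold.
Codon 10 GCG (Ala): third position 4-fold.
Four-fold degenerate third positions: 4.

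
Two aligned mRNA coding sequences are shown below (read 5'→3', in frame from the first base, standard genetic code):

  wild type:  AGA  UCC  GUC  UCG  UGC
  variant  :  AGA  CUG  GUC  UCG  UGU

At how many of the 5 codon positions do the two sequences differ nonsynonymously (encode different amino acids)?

1

Codon 1: AGA Arg / AGA Arg — identical.
Codon 2: UCC Ser / CUG Leu — nonsynonymous.
Codon 3: GUC Val / GUC Val — identical.
Codon 4: UCG Ser / UCG Ser — identical.
Codon 5: UGC Cys / UGU Cys — synonymous.
Nonsynonymous differences: 1.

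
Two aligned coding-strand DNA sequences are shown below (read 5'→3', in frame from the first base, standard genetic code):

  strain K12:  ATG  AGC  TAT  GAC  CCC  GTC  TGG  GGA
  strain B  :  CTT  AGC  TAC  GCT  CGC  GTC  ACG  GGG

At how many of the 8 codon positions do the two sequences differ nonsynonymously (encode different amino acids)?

4

Codon 1: ATG Met / CTT Leu — nonsynonymous.
Codon 2: AGC Ser / AGC Ser — identical.
Codon 3: TAT Tyr / TAC Tyr — synonymous.
Codon 4: GAC Asp / GCT Ala — nonsynonymous.
Codon 5: CCC Pro / CGC Arg — nonsynonymous.
Codon 6: GTC Val / GTC Val — identical.
Codon 7: TGG Trp / ACG Thr — nonsynonymous.
Codon 8: GGA Gly / GGG Gly — synonymous.
Nonsynonymous differences: 4.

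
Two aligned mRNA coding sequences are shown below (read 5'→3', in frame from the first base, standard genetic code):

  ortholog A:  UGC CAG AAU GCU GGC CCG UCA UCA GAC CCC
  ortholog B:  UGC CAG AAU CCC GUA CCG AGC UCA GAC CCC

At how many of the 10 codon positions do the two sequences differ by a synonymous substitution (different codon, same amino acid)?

Codon 1: UGC Cys / UGC Cys — identical.
Codon 2: CAG Gln / CAG Gln — identical.
Codon 3: AAU Asn / AAU Asn — identical.
Codon 4: GCU Ala / CCC Pro — nonsynonymous.
Codon 5: GGC Gly / GUA Val — nonsynonymous.
Codon 6: CCG Pro / CCG Pro — identical.
Codon 7: UCA Ser / AGC Ser — synonymous.
Codon 8: UCA Ser / UCA Ser — identical.
Codon 9: GAC Asp / GAC Asp — identical.
Codon 10: CCC Pro / CCC Pro — identical.
Synonymous differences: 1.

1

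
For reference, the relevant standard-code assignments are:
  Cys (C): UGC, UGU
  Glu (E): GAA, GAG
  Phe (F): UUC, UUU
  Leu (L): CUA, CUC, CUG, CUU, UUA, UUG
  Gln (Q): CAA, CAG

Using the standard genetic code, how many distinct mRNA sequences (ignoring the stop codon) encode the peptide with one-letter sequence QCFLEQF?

Gln: 2 codons.
Cys: 2 codons.
Phe: 2 codons.
Leu: 6 codons.
Glu: 2 codons.
Gln: 2 codons.
Phe: 2 codons.
2 × 2 × 2 × 6 × 2 × 2 × 2 = 384.

384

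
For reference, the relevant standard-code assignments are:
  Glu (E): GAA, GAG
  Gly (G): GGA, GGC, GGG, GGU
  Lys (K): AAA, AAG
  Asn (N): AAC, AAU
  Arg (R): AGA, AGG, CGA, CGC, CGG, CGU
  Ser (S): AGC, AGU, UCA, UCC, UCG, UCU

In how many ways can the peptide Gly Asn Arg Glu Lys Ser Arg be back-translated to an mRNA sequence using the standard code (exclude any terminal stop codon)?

Gly: 4 codons.
Asn: 2 codons.
Arg: 6 codons.
Glu: 2 codons.
Lys: 2 codons.
Ser: 6 codons.
Arg: 6 codons.
4 × 2 × 6 × 2 × 2 × 6 × 6 = 6912.

6912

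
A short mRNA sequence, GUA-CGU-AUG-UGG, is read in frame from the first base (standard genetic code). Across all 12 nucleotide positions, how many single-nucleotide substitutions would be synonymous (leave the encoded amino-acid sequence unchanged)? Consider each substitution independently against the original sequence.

6

Codon 1 (GUA, Val): 3 synonymous substitutions.
Codon 2 (CGU, Arg): 3 synonymous substitutions.
Codon 3 (AUG, Met): 0 synonymous substitutions.
Codon 4 (UGG, Trp): 0 synonymous substitutions.
Total: 3 + 3 + 0 + 0 = 6.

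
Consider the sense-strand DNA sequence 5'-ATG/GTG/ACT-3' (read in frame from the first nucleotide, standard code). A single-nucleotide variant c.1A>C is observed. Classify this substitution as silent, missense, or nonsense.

Position 1 falls in codon 1: ATG → Met.
After the substitution the codon is CTG → Leu.
Met ≠ Leu, so this is a missense mutation.

missense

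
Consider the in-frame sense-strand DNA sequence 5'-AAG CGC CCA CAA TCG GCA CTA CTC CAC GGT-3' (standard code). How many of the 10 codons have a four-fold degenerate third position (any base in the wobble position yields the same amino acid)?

Codon 1 AAG (Lys): third position 2-fold.
Codon 2 CGC (Arg): third position 4-fold.
Codon 3 CCA (Pro): third position 4-fold.
Codon 4 CAA (Gln): third position 2-fold.
Codon 5 TCG (Ser): third position 4-fold.
Codon 6 GCA (Ala): third position 4-fold.
Codon 7 CTA (Leu): third position 4-fold.
Codon 8 CTC (Leu): third position 4-fold.
Codon 9 CAC (His): third position 2-fold.
Codon 10 GGT (Gly): third position 4-fold.
Four-fold degenerate third positions: 7.

7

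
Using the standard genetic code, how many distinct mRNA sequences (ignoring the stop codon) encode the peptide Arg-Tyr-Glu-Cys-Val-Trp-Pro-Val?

Arg: 6 codons.
Tyr: 2 codons.
Glu: 2 codons.
Cys: 2 codons.
Val: 4 codons.
Trp: 1 codon.
Pro: 4 codons.
Val: 4 codons.
6 × 2 × 2 × 2 × 4 × 1 × 4 × 4 = 3072.

3072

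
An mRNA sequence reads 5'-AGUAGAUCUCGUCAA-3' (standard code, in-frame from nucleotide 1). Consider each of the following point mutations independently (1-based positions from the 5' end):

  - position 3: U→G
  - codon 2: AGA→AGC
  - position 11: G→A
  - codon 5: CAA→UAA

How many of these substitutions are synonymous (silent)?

Codon 1: AGU (Ser) → AGG (Arg) — missense.
Codon 2: AGA (Arg) → AGC (Ser) — missense.
Codon 4: CGU (Arg) → CAU (His) — missense.
Codon 5: CAA (Gln) → UAA (Stop) — nonsense.
Synonymous: 0 of 4.

0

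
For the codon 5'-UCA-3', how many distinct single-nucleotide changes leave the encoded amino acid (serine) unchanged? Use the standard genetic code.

3

Position 1: none → 0 synonymous.
Position 2: none → 0 synonymous.
Position 3: UCU, UCC, UCG → 3 synonymous.
Total: 0 + 0 + 3 = 3.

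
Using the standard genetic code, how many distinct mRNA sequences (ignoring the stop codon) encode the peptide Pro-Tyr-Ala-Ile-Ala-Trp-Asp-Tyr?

1536

Pro: 4 codons.
Tyr: 2 codons.
Ala: 4 codons.
Ile: 3 codons.
Ala: 4 codons.
Trp: 1 codon.
Asp: 2 codons.
Tyr: 2 codons.
4 × 2 × 4 × 3 × 4 × 1 × 2 × 2 = 1536.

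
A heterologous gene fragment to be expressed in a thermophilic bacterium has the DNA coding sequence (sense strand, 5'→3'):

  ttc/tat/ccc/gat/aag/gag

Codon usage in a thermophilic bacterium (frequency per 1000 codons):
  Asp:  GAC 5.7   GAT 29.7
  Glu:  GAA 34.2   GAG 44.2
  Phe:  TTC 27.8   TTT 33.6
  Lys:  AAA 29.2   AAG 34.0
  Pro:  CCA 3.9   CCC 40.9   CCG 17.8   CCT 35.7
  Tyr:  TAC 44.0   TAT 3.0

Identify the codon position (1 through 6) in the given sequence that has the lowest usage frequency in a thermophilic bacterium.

2

Codon 1 TTC (Phe): 27.8 per 1000.
Codon 2 TAT (Tyr): 3.0 per 1000.
Codon 3 CCC (Pro): 40.9 per 1000.
Codon 4 GAT (Asp): 29.7 per 1000.
Codon 5 AAG (Lys): 34.0 per 1000.
Codon 6 GAG (Glu): 44.2 per 1000.
Lowest frequency is 3.0 at codon 2.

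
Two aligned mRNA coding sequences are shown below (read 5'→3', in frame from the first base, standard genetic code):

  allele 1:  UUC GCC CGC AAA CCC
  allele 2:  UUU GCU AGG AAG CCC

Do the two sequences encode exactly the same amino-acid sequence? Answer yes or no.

Codon 1: UUC Phe / UUU Phe — synonymous.
Codon 2: GCC Ala / GCU Ala — synonymous.
Codon 3: CGC Arg / AGG Arg — synonymous.
Codon 4: AAA Lys / AAG Lys — synonymous.
Codon 5: CCC Pro / CCC Pro — identical.
Nonsynonymous differences: 0 → same protein.

yes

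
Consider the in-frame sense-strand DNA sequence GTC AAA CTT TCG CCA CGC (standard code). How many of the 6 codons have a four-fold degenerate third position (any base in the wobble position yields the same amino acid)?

Codon 1 GTC (Val): third position 4-fold.
Codon 2 AAA (Lys): third position 2-fold.
Codon 3 CTT (Leu): third position 4-fold.
Codon 4 TCG (Ser): third position 4-fold.
Codon 5 CCA (Pro): third position 4-fold.
Codon 6 CGC (Arg): third position 4-fold.
Four-fold degenerate third positions: 5.

5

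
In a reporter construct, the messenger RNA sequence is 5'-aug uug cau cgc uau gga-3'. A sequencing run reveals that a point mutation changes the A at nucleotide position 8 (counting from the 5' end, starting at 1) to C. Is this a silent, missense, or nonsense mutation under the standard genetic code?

missense

Position 8 falls in codon 3: CAU → His.
After the substitution the codon is CCU → Pro.
His ≠ Pro, so this is a missense mutation.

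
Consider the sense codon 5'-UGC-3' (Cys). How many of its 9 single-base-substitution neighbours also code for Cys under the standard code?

1

Position 1: none → 0 synonymous.
Position 2: none → 0 synonymous.
Position 3: UGU → 1 synonymous.
Total: 0 + 0 + 1 = 1.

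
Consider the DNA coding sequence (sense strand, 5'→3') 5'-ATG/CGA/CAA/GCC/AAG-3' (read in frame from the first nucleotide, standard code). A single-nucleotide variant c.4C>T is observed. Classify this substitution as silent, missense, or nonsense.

nonsense

Position 4 falls in codon 2: CGA → Arg.
After the substitution the codon is TGA → Stop.
The new codon is a stop codon, so this is a nonsense mutation.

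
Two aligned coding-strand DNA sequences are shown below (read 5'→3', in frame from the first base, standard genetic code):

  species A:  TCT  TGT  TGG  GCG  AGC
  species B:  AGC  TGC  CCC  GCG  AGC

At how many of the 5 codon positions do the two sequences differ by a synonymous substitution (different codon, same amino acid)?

2

Codon 1: TCT Ser / AGC Ser — synonymous.
Codon 2: TGT Cys / TGC Cys — synonymous.
Codon 3: TGG Trp / CCC Pro — nonsynonymous.
Codon 4: GCG Ala / GCG Ala — identical.
Codon 5: AGC Ser / AGC Ser — identical.
Synonymous differences: 2.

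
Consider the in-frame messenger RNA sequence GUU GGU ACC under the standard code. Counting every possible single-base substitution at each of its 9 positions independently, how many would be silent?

Codon 1 (GUU, Val): 3 synonymous substitutions.
Codon 2 (GGU, Gly): 3 synonymous substitutions.
Codon 3 (ACC, Thr): 3 synonymous substitutions.
Total: 3 + 3 + 3 = 9.

9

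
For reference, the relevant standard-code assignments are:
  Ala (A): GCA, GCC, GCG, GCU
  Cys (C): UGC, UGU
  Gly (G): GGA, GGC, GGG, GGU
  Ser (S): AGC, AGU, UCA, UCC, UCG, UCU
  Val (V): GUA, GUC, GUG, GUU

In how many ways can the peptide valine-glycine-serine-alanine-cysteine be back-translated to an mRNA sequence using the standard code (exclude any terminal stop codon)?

Val: 4 codons.
Gly: 4 codons.
Ser: 6 codons.
Ala: 4 codons.
Cys: 2 codons.
4 × 4 × 6 × 4 × 2 = 768.

768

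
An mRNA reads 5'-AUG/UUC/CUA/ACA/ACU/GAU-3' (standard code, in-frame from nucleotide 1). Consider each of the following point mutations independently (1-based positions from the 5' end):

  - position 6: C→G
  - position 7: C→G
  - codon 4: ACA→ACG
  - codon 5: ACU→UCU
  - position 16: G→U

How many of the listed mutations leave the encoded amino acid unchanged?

1

Codon 2: UUC (Phe) → UUG (Leu) — missense.
Codon 3: CUA (Leu) → GUA (Val) — missense.
Codon 4: ACA (Thr) → ACG (Thr) — synonymous.
Codon 5: ACU (Thr) → UCU (Ser) — missense.
Codon 6: GAU (Asp) → UAU (Tyr) — missense.
Synonymous: 1 of 5.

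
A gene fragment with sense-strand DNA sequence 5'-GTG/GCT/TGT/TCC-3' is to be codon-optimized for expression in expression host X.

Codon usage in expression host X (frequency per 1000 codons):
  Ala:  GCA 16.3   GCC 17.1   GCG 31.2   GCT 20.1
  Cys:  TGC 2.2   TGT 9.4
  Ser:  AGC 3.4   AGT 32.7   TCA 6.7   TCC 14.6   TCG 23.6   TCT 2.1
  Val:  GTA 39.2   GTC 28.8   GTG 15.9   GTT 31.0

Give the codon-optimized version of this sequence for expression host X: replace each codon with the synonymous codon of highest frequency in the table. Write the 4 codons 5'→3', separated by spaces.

Codon 1 (Val): best is GTA at 39.2.
Codon 2 (Ala): best is GCG at 31.2.
Codon 3 (Cys): best is TGT at 9.4.
Codon 4 (Ser): best is AGT at 32.7.

GTA GCG TGT AGT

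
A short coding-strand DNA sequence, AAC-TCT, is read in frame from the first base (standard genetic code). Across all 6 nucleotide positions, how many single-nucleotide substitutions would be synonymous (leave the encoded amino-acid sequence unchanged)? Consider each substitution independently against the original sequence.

Codon 1 (AAC, Asn): 1 synonymous substitution.
Codon 2 (TCT, Ser): 3 synonymous substitutions.
Total: 1 + 3 = 4.

4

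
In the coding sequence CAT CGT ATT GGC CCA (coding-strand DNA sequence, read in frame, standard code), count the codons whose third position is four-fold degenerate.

3

Codon 1 CAT (His): third position 2-fold.
Codon 2 CGT (Arg): third position 4-fold.
Codon 3 ATT (Ile): third position 3-fold.
Codon 4 GGC (Gly): third position 4-fold.
Codon 5 CCA (Pro): third position 4-fold.
Four-fold degenerate third positions: 3.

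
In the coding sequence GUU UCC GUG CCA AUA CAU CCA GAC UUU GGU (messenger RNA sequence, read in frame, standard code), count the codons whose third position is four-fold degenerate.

6

Codon 1 GUU (Val): third position 4-fold.
Codon 2 UCC (Ser): third position 4-fold.
Codon 3 GUG (Val): third position 4-fold.
Codon 4 CCA (Pro): third position 4-fold.
Codon 5 AUA (Ile): third position 3-fold.
Codon 6 CAU (His): third position 2-fold.
Codon 7 CCA (Pro): third position 4-fold.
Codon 8 GAC (Asp): third position 2-fold.
Codon 9 UUU (Phe): third position 2-fold.
Codon 10 GGU (Gly): third position 4-fold.
Four-fold degenerate third positions: 6.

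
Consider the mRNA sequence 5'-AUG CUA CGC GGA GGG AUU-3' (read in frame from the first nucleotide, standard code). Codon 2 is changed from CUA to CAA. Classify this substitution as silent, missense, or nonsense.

missense

Position 5 falls in codon 2: CUA → Leu.
After the substitution the codon is CAA → Gln.
Leu ≠ Gln, so this is a missense mutation.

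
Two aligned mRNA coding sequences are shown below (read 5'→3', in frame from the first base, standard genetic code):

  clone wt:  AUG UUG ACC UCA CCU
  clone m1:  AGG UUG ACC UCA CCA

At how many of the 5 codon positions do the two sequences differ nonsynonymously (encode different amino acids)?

1

Codon 1: AUG Met / AGG Arg — nonsynonymous.
Codon 2: UUG Leu / UUG Leu — identical.
Codon 3: ACC Thr / ACC Thr — identical.
Codon 4: UCA Ser / UCA Ser — identical.
Codon 5: CCU Pro / CCA Pro — synonymous.
Nonsynonymous differences: 1.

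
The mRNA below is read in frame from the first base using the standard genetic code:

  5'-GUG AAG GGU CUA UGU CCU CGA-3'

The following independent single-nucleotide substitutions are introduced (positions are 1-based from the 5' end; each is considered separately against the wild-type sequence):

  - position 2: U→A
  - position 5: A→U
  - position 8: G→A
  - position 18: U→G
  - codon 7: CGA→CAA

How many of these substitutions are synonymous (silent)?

Codon 1: GUG (Val) → GAG (Glu) — missense.
Codon 2: AAG (Lys) → AUG (Met) — missense.
Codon 3: GGU (Gly) → GAU (Asp) — missense.
Codon 6: CCU (Pro) → CCG (Pro) — synonymous.
Codon 7: CGA (Arg) → CAA (Gln) — missense.
Synonymous: 1 of 5.

1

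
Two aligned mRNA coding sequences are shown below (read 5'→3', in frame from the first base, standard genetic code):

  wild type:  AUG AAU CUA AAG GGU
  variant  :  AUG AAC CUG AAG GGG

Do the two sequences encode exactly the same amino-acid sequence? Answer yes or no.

Codon 1: AUG Met / AUG Met — identical.
Codon 2: AAU Asn / AAC Asn — synonymous.
Codon 3: CUA Leu / CUG Leu — synonymous.
Codon 4: AAG Lys / AAG Lys — identical.
Codon 5: GGU Gly / GGG Gly — synonymous.
Nonsynonymous differences: 0 → same protein.

yes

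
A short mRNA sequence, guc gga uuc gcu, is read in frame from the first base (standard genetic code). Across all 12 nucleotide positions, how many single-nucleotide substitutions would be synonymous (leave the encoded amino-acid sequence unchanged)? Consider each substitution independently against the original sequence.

Codon 1 (GUC, Val): 3 synonymous substitutions.
Codon 2 (GGA, Gly): 3 synonymous substitutions.
Codon 3 (UUC, Phe): 1 synonymous substitution.
Codon 4 (GCU, Ala): 3 synonymous substitutions.
Total: 3 + 3 + 1 + 3 = 10.

10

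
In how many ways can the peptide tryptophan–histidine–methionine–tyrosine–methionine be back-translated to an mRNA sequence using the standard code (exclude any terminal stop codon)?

Trp: 1 codon.
His: 2 codons.
Met: 1 codon.
Tyr: 2 codons.
Met: 1 codon.
1 × 2 × 1 × 2 × 1 = 4.

4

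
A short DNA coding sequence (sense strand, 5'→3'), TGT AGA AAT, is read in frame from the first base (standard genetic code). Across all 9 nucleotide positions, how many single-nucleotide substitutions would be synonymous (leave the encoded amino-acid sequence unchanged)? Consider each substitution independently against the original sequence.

4

Codon 1 (TGT, Cys): 1 synonymous substitution.
Codon 2 (AGA, Arg): 2 synonymous substitutions.
Codon 3 (AAT, Asn): 1 synonymous substitution.
Total: 1 + 2 + 1 = 4.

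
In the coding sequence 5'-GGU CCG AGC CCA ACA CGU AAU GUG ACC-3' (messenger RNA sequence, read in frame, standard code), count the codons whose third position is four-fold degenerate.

7

Codon 1 GGU (Gly): third position 4-fold.
Codon 2 CCG (Pro): third position 4-fold.
Codon 3 AGC (Ser): third position 2-fold.
Codon 4 CCA (Pro): third position 4-fold.
Codon 5 ACA (Thr): third position 4-fold.
Codon 6 CGU (Arg): third position 4-fold.
Codon 7 AAU (Asn): third position 2-fold.
Codon 8 GUG (Val): third position 4-fold.
Codon 9 ACC (Thr): third position 4-fold.
Four-fold degenerate third positions: 7.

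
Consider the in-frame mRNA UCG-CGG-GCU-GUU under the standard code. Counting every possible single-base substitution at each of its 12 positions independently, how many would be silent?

13

Codon 1 (UCG, Ser): 3 synonymous substitutions.
Codon 2 (CGG, Arg): 4 synonymous substitutions.
Codon 3 (GCU, Ala): 3 synonymous substitutions.
Codon 4 (GUU, Val): 3 synonymous substitutions.
Total: 3 + 4 + 3 + 3 = 13.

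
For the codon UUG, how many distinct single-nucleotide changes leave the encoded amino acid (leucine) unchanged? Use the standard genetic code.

2

Position 1: CUG → 1 synonymous.
Position 2: none → 0 synonymous.
Position 3: UUA → 1 synonymous.
Total: 1 + 0 + 1 = 2.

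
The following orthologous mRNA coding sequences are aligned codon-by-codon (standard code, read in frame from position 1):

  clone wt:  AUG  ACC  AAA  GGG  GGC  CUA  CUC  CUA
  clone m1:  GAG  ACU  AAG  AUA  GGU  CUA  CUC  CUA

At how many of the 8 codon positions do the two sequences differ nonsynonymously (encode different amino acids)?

Codon 1: AUG Met / GAG Glu — nonsynonymous.
Codon 2: ACC Thr / ACU Thr — synonymous.
Codon 3: AAA Lys / AAG Lys — synonymous.
Codon 4: GGG Gly / AUA Ile — nonsynonymous.
Codon 5: GGC Gly / GGU Gly — synonymous.
Codon 6: CUA Leu / CUA Leu — identical.
Codon 7: CUC Leu / CUC Leu — identical.
Codon 8: CUA Leu / CUA Leu — identical.
Nonsynonymous differences: 2.

2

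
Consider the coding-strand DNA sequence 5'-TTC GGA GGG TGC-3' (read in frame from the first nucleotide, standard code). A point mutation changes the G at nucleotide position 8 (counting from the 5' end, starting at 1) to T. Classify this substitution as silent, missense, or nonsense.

Position 8 falls in codon 3: GGG → Gly.
After the substitution the codon is GTG → Val.
Gly ≠ Val, so this is a missense mutation.

missense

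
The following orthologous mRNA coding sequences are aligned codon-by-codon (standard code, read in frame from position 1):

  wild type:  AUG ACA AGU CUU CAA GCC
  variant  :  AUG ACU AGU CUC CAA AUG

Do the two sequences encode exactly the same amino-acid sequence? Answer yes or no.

Codon 1: AUG Met / AUG Met — identical.
Codon 2: ACA Thr / ACU Thr — synonymous.
Codon 3: AGU Ser / AGU Ser — identical.
Codon 4: CUU Leu / CUC Leu — synonymous.
Codon 5: CAA Gln / CAA Gln — identical.
Codon 6: GCC Ala / AUG Met — nonsynonymous.
Nonsynonymous differences: 1 → different protein.

no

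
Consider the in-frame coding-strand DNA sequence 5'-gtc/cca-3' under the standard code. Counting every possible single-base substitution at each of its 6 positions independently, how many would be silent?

Codon 1 (GTC, Val): 3 synonymous substitutions.
Codon 2 (CCA, Pro): 3 synonymous substitutions.
Total: 3 + 3 = 6.

6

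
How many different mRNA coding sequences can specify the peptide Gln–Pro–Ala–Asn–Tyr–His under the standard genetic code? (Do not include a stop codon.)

256

Gln: 2 codons.
Pro: 4 codons.
Ala: 4 codons.
Asn: 2 codons.
Tyr: 2 codons.
His: 2 codons.
2 × 4 × 4 × 2 × 2 × 2 = 256.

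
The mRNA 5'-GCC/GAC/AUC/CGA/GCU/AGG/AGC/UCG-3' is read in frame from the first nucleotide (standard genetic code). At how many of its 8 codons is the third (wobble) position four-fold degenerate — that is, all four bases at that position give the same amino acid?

4

Codon 1 GCC (Ala): third position 4-fold.
Codon 2 GAC (Asp): third position 2-fold.
Codon 3 AUC (Ile): third position 3-fold.
Codon 4 CGA (Arg): third position 4-fold.
Codon 5 GCU (Ala): third position 4-fold.
Codon 6 AGG (Arg): third position 2-fold.
Codon 7 AGC (Ser): third position 2-fold.
Codon 8 UCG (Ser): third position 4-fold.
Four-fold degenerate third positions: 4.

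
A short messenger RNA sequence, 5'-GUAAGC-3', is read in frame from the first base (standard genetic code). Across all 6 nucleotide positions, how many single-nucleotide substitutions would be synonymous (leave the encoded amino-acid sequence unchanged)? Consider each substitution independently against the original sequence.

4

Codon 1 (GUA, Val): 3 synonymous substitutions.
Codon 2 (AGC, Ser): 1 synonymous substitution.
Total: 3 + 1 = 4.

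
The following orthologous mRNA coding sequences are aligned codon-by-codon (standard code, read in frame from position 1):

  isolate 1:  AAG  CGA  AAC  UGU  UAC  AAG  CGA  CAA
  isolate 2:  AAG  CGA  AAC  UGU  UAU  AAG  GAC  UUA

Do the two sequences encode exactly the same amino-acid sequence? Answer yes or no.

Codon 1: AAG Lys / AAG Lys — identical.
Codon 2: CGA Arg / CGA Arg — identical.
Codon 3: AAC Asn / AAC Asn — identical.
Codon 4: UGU Cys / UGU Cys — identical.
Codon 5: UAC Tyr / UAU Tyr — synonymous.
Codon 6: AAG Lys / AAG Lys — identical.
Codon 7: CGA Arg / GAC Asp — nonsynonymous.
Codon 8: CAA Gln / UUA Leu — nonsynonymous.
Nonsynonymous differences: 2 → different protein.

no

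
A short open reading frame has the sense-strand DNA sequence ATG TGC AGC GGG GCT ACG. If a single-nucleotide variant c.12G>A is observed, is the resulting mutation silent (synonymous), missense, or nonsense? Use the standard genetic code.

Position 12 falls in codon 4: GGG → Gly.
After the substitution the codon is GGA → Gly.
Both encode Gly, so the change is synonymous.

silent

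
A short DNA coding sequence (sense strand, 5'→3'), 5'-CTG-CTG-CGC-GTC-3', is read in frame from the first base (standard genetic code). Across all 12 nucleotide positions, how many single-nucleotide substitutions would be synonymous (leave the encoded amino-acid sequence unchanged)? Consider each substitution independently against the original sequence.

14

Codon 1 (CTG, Leu): 4 synonymous substitutions.
Codon 2 (CTG, Leu): 4 synonymous substitutions.
Codon 3 (CGC, Arg): 3 synonymous substitutions.
Codon 4 (GTC, Val): 3 synonymous substitutions.
Total: 4 + 4 + 3 + 3 = 14.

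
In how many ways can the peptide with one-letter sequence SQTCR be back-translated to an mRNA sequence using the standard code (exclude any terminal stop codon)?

576

Ser: 6 codons.
Gln: 2 codons.
Thr: 4 codons.
Cys: 2 codons.
Arg: 6 codons.
6 × 2 × 4 × 2 × 6 = 576.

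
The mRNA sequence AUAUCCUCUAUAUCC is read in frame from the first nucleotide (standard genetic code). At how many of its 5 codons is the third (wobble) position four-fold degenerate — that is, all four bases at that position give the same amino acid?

Codon 1 AUA (Ile): third position 3-fold.
Codon 2 UCC (Ser): third position 4-fold.
Codon 3 UCU (Ser): third position 4-fold.
Codon 4 AUA (Ile): third position 3-fold.
Codon 5 UCC (Ser): third position 4-fold.
Four-fold degenerate third positions: 3.

3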